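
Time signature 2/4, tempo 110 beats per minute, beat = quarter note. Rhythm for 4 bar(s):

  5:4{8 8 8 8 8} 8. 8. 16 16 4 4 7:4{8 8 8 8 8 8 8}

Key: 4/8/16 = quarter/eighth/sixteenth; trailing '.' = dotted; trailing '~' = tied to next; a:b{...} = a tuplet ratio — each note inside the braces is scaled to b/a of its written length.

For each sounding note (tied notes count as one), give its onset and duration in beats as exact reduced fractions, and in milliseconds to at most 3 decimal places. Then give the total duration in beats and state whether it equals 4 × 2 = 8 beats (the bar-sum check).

1) 0.0ms=0b +218.182ms=2/5b
2) 218.182ms=2/5b +218.182ms=2/5b
3) 436.364ms=4/5b +218.182ms=2/5b
4) 654.545ms=6/5b +218.182ms=2/5b
5) 872.727ms=8/5b +218.182ms=2/5b
6) 1090.909ms=2b +409.091ms=3/4b
7) 1500.0ms=11/4b +409.091ms=3/4b
8) 1909.091ms=7/2b +136.364ms=1/4b
9) 2045.455ms=15/4b +136.364ms=1/4b
10) 2181.818ms=4b +545.455ms=1b
11) 2727.273ms=5b +545.455ms=1b
12) 3272.727ms=6b +155.844ms=2/7b
13) 3428.571ms=44/7b +155.844ms=2/7b
14) 3584.416ms=46/7b +155.844ms=2/7b
15) 3740.26ms=48/7b +155.844ms=2/7b
16) 3896.104ms=50/7b +155.844ms=2/7b
17) 4051.948ms=52/7b +155.844ms=2/7b
18) 4207.792ms=54/7b +155.844ms=2/7b
Σ=8b of 8 (110bpm 2/4) — PASS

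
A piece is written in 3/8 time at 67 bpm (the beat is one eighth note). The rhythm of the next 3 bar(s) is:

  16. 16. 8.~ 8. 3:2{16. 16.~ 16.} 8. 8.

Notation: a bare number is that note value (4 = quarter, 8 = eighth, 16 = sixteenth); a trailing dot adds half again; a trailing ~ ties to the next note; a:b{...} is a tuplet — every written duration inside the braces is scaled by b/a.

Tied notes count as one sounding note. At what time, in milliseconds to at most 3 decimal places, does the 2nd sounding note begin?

note 2 onset = 3/4b = 671.642ms

1. 0.0ms @ 0 + 671.642ms (3/4)
2. 671.642ms @ 3/4 + 671.642ms (3/4)
3. 1343.284ms @ 3/2 + 2686.567ms (3)
4. 4029.851ms @ 9/2 + 447.761ms (1/2)
5. 4477.612ms @ 5 + 895.522ms (1)
6. 5373.134ms @ 6 + 1343.284ms (3/2)
7. 6716.418ms @ 15/2 + 1343.284ms (3/2)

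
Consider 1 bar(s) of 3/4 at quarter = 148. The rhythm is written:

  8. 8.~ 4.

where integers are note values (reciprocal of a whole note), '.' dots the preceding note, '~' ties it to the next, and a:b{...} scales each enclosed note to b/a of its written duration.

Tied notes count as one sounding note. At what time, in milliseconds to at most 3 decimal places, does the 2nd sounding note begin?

1. 0.0ms @ 0 + 304.054ms (3/4)
2. 304.054ms @ 3/4 + 912.162ms (9/4)

note 2 onset = 3/4b = 304.054ms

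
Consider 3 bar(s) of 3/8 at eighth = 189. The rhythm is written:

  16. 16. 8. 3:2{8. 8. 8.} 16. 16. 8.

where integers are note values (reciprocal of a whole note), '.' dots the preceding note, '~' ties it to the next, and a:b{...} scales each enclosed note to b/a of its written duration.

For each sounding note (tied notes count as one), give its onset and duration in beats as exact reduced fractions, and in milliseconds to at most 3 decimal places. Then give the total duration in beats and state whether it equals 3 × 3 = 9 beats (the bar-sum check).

1) 0.0ms=0b +238.095ms=3/4b
2) 238.095ms=3/4b +238.095ms=3/4b
3) 476.19ms=3/2b +476.19ms=3/2b
4) 952.381ms=3b +317.46ms=1b
5) 1269.841ms=4b +317.46ms=1b
6) 1587.302ms=5b +317.46ms=1b
7) 1904.762ms=6b +238.095ms=3/4b
8) 2142.857ms=27/4b +238.095ms=3/4b
9) 2380.952ms=15/2b +476.19ms=3/2b
Σ=9b of 9 (189bpm 3/8) — PASS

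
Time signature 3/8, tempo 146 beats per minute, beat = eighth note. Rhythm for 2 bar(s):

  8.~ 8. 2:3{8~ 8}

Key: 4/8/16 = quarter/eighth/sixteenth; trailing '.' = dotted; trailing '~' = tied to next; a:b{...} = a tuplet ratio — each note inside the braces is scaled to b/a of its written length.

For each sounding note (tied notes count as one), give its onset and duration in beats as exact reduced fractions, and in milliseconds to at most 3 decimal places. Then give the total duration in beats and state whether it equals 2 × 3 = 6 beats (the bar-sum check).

1) 0.0ms=0b +1232.877ms=3b
2) 1232.877ms=3b +1232.877ms=3b
Σ=6b of 6 (146bpm 3/8) — PASS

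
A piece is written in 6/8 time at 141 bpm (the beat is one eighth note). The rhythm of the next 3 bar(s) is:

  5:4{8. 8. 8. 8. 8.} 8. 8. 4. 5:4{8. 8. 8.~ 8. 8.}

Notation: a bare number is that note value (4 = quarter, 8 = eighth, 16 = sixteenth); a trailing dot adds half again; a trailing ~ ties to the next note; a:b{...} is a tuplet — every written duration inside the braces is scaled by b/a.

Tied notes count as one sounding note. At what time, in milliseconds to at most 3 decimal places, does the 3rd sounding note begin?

1. 0.0ms @ 0 + 510.638ms (6/5)
2. 510.638ms @ 6/5 + 510.638ms (6/5)
3. 1021.277ms @ 12/5 + 510.638ms (6/5)
4. 1531.915ms @ 18/5 + 510.638ms (6/5)
5. 2042.553ms @ 24/5 + 510.638ms (6/5)
6. 2553.191ms @ 6 + 638.298ms (3/2)
7. 3191.489ms @ 15/2 + 638.298ms (3/2)
8. 3829.787ms @ 9 + 1276.596ms (3)
9. 5106.383ms @ 12 + 510.638ms (6/5)
10. 5617.021ms @ 66/5 + 510.638ms (6/5)
11. 6127.66ms @ 72/5 + 1021.277ms (12/5)
12. 7148.936ms @ 84/5 + 510.638ms (6/5)

note 3 onset = 12/5b = 1021.277ms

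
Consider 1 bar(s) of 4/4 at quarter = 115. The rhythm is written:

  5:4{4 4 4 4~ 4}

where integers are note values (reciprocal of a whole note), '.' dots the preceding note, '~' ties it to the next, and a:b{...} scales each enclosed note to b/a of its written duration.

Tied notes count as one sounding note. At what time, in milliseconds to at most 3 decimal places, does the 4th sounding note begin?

1. 0.0ms @ 0 + 417.391ms (4/5)
2. 417.391ms @ 4/5 + 417.391ms (4/5)
3. 834.783ms @ 8/5 + 417.391ms (4/5)
4. 1252.174ms @ 12/5 + 834.783ms (8/5)

note 4 onset = 12/5b = 1252.174ms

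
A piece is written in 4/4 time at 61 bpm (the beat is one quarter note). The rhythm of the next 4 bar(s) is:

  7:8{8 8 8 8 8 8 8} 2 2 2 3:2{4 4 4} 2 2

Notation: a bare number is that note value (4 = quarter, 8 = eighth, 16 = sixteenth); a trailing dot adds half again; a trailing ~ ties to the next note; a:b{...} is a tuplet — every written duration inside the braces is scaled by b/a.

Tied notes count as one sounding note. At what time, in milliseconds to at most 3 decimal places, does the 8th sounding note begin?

1. 0.0ms @ 0 + 562.061ms (4/7)
2. 562.061ms @ 4/7 + 562.061ms (4/7)
3. 1124.122ms @ 8/7 + 562.061ms (4/7)
4. 1686.183ms @ 12/7 + 562.061ms (4/7)
5. 2248.244ms @ 16/7 + 562.061ms (4/7)
6. 2810.304ms @ 20/7 + 562.061ms (4/7)
7. 3372.365ms @ 24/7 + 562.061ms (4/7)
8. 3934.426ms @ 4 + 1967.213ms (2)
9. 5901.639ms @ 6 + 1967.213ms (2)
10. 7868.852ms @ 8 + 1967.213ms (2)
11. 9836.066ms @ 10 + 655.738ms (2/3)
12. 10491.803ms @ 32/3 + 655.738ms (2/3)
13. 11147.541ms @ 34/3 + 655.738ms (2/3)
14. 11803.279ms @ 12 + 1967.213ms (2)
15. 13770.492ms @ 14 + 1967.213ms (2)

note 8 onset = 4b = 3934.426ms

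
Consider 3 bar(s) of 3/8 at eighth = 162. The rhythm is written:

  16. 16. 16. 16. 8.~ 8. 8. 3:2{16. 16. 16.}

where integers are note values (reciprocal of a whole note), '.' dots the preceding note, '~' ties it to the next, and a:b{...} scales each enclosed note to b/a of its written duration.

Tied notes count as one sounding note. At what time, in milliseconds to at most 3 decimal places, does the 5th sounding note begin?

note 5 onset = 3b = 1111.111ms

1. 0.0ms @ 0 + 277.778ms (3/4)
2. 277.778ms @ 3/4 + 277.778ms (3/4)
3. 555.556ms @ 3/2 + 277.778ms (3/4)
4. 833.333ms @ 9/4 + 277.778ms (3/4)
5. 1111.111ms @ 3 + 1111.111ms (3)
6. 2222.222ms @ 6 + 555.556ms (3/2)
7. 2777.778ms @ 15/2 + 185.185ms (1/2)
8. 2962.963ms @ 8 + 185.185ms (1/2)
9. 3148.148ms @ 17/2 + 185.185ms (1/2)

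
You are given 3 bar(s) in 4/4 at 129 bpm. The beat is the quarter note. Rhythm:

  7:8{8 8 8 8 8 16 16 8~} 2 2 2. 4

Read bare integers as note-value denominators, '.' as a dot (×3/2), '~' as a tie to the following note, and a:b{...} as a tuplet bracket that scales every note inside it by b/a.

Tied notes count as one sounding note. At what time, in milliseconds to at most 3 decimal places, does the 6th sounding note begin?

1. 0.0ms @ 0 + 265.781ms (4/7)
2. 265.781ms @ 4/7 + 265.781ms (4/7)
3. 531.561ms @ 8/7 + 265.781ms (4/7)
4. 797.342ms @ 12/7 + 265.781ms (4/7)
5. 1063.123ms @ 16/7 + 265.781ms (4/7)
6. 1328.904ms @ 20/7 + 132.89ms (2/7)
7. 1461.794ms @ 22/7 + 132.89ms (2/7)
8. 1594.684ms @ 24/7 + 1196.013ms (18/7)
9. 2790.698ms @ 6 + 930.233ms (2)
10. 3720.93ms @ 8 + 1395.349ms (3)
11. 5116.279ms @ 11 + 465.116ms (1)

note 6 onset = 20/7b = 1328.904ms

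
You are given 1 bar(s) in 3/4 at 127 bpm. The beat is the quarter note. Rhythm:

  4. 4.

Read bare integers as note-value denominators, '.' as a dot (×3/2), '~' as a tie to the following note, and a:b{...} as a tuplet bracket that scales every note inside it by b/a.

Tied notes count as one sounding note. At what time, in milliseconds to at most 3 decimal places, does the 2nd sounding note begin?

note 2 onset = 3/2b = 708.661ms

1. 0.0ms @ 0 + 708.661ms (3/2)
2. 708.661ms @ 3/2 + 708.661ms (3/2)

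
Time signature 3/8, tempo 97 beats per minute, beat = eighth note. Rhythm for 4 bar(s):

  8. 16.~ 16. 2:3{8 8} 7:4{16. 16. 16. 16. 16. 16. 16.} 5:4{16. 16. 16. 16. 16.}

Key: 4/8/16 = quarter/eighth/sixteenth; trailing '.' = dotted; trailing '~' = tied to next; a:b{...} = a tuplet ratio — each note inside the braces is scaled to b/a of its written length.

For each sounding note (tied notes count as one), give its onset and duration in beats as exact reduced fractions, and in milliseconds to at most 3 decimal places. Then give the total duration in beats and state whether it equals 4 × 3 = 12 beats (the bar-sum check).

1) 0.0ms=0b +927.835ms=3/2b
2) 927.835ms=3/2b +927.835ms=3/2b
3) 1855.67ms=3b +927.835ms=3/2b
4) 2783.505ms=9/2b +927.835ms=3/2b
5) 3711.34ms=6b +265.096ms=3/7b
6) 3976.436ms=45/7b +265.096ms=3/7b
7) 4241.532ms=48/7b +265.096ms=3/7b
8) 4506.627ms=51/7b +265.096ms=3/7b
9) 4771.723ms=54/7b +265.096ms=3/7b
10) 5036.819ms=57/7b +265.096ms=3/7b
11) 5301.915ms=60/7b +265.096ms=3/7b
12) 5567.01ms=9b +371.134ms=3/5b
13) 5938.144ms=48/5b +371.134ms=3/5b
14) 6309.278ms=51/5b +371.134ms=3/5b
15) 6680.412ms=54/5b +371.134ms=3/5b
16) 7051.546ms=57/5b +371.134ms=3/5b
Σ=12b of 12 (97bpm 3/8) — PASS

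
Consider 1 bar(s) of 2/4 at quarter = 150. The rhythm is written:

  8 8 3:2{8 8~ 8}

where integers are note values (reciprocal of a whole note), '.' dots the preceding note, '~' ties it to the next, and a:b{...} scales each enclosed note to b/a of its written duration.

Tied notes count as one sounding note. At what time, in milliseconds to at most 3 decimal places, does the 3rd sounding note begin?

1. 0.0ms @ 0 + 200.0ms (1/2)
2. 200.0ms @ 1/2 + 200.0ms (1/2)
3. 400.0ms @ 1 + 133.333ms (1/3)
4. 533.333ms @ 4/3 + 266.667ms (2/3)

note 3 onset = 1b = 400.0ms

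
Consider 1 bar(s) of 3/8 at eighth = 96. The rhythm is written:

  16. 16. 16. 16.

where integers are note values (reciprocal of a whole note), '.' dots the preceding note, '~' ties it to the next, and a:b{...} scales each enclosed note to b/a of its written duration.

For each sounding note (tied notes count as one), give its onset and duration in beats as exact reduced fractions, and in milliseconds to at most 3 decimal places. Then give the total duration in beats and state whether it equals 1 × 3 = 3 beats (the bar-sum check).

1) 0.0ms=0b +468.75ms=3/4b
2) 468.75ms=3/4b +468.75ms=3/4b
3) 937.5ms=3/2b +468.75ms=3/4b
4) 1406.25ms=9/4b +468.75ms=3/4b
Σ=3b of 3 (96bpm 3/8) — PASS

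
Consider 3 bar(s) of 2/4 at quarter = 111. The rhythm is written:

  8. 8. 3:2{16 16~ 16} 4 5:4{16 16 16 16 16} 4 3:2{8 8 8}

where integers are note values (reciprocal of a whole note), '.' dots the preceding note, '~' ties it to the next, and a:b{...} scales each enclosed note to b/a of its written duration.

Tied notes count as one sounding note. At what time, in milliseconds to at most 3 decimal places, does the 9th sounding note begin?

note 9 onset = 18/5b = 1945.946ms

1. 0.0ms @ 0 + 405.405ms (3/4)
2. 405.405ms @ 3/4 + 405.405ms (3/4)
3. 810.811ms @ 3/2 + 90.09ms (1/6)
4. 900.901ms @ 5/3 + 180.18ms (1/3)
5. 1081.081ms @ 2 + 540.541ms (1)
6. 1621.622ms @ 3 + 108.108ms (1/5)
7. 1729.73ms @ 16/5 + 108.108ms (1/5)
8. 1837.838ms @ 17/5 + 108.108ms (1/5)
9. 1945.946ms @ 18/5 + 108.108ms (1/5)
10. 2054.054ms @ 19/5 + 108.108ms (1/5)
11. 2162.162ms @ 4 + 540.541ms (1)
12. 2702.703ms @ 5 + 180.18ms (1/3)
13. 2882.883ms @ 16/3 + 180.18ms (1/3)
14. 3063.063ms @ 17/3 + 180.18ms (1/3)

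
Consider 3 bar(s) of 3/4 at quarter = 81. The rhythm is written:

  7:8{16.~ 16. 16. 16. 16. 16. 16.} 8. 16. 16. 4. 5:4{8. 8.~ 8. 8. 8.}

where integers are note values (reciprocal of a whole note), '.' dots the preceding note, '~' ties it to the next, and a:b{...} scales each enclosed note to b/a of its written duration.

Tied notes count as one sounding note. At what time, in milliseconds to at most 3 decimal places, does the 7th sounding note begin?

note 7 onset = 3b = 2222.222ms

1. 0.0ms @ 0 + 634.921ms (6/7)
2. 634.921ms @ 6/7 + 317.46ms (3/7)
3. 952.381ms @ 9/7 + 317.46ms (3/7)
4. 1269.841ms @ 12/7 + 317.46ms (3/7)
5. 1587.302ms @ 15/7 + 317.46ms (3/7)
6. 1904.762ms @ 18/7 + 317.46ms (3/7)
7. 2222.222ms @ 3 + 555.556ms (3/4)
8. 2777.778ms @ 15/4 + 277.778ms (3/8)
9. 3055.556ms @ 33/8 + 277.778ms (3/8)
10. 3333.333ms @ 9/2 + 1111.111ms (3/2)
11. 4444.444ms @ 6 + 444.444ms (3/5)
12. 4888.889ms @ 33/5 + 888.889ms (6/5)
13. 5777.778ms @ 39/5 + 444.444ms (3/5)
14. 6222.222ms @ 42/5 + 444.444ms (3/5)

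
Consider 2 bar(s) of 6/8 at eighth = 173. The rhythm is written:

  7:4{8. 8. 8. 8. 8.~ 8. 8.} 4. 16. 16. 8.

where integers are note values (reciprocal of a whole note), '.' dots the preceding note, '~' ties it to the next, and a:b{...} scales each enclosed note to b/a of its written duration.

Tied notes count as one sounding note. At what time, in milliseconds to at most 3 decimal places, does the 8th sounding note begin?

note 8 onset = 9b = 3121.387ms

1. 0.0ms @ 0 + 297.275ms (6/7)
2. 297.275ms @ 6/7 + 297.275ms (6/7)
3. 594.55ms @ 12/7 + 297.275ms (6/7)
4. 891.825ms @ 18/7 + 297.275ms (6/7)
5. 1189.1ms @ 24/7 + 594.55ms (12/7)
6. 1783.65ms @ 36/7 + 297.275ms (6/7)
7. 2080.925ms @ 6 + 1040.462ms (3)
8. 3121.387ms @ 9 + 260.116ms (3/4)
9. 3381.503ms @ 39/4 + 260.116ms (3/4)
10. 3641.618ms @ 21/2 + 520.231ms (3/2)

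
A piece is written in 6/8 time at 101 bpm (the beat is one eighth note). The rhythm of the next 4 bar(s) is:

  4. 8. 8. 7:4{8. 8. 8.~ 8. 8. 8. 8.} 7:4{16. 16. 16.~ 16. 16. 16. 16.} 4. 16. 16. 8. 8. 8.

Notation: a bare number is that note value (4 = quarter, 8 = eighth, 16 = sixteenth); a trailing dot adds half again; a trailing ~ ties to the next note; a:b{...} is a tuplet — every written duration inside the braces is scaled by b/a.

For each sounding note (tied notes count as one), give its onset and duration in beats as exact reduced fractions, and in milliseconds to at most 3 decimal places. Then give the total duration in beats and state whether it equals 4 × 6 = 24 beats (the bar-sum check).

1) 0.0ms=0b +1782.178ms=3b
2) 1782.178ms=3b +891.089ms=3/2b
3) 2673.267ms=9/2b +891.089ms=3/2b
4) 3564.356ms=6b +509.194ms=6/7b
5) 4073.55ms=48/7b +509.194ms=6/7b
6) 4582.744ms=54/7b +1018.388ms=12/7b
7) 5601.132ms=66/7b +509.194ms=6/7b
8) 6110.325ms=72/7b +509.194ms=6/7b
9) 6619.519ms=78/7b +509.194ms=6/7b
10) 7128.713ms=12b +254.597ms=3/7b
11) 7383.31ms=87/7b +254.597ms=3/7b
12) 7637.907ms=90/7b +509.194ms=6/7b
13) 8147.1ms=96/7b +254.597ms=3/7b
14) 8401.697ms=99/7b +254.597ms=3/7b
15) 8656.294ms=102/7b +254.597ms=3/7b
16) 8910.891ms=15b +1782.178ms=3b
17) 10693.069ms=18b +445.545ms=3/4b
18) 11138.614ms=75/4b +445.545ms=3/4b
19) 11584.158ms=39/2b +891.089ms=3/2b
20) 12475.248ms=21b +891.089ms=3/2b
21) 13366.337ms=45/2b +891.089ms=3/2b
Σ=24b of 24 (101bpm 6/8) — PASS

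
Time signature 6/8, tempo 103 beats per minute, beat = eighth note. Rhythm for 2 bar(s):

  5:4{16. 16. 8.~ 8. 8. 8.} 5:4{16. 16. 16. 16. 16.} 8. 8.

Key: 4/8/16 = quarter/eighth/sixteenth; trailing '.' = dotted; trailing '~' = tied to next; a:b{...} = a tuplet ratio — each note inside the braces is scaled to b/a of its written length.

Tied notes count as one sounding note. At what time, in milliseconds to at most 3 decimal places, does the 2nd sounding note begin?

note 2 onset = 3/5b = 349.515ms

1. 0.0ms @ 0 + 349.515ms (3/5)
2. 349.515ms @ 3/5 + 349.515ms (3/5)
3. 699.029ms @ 6/5 + 1398.058ms (12/5)
4. 2097.087ms @ 18/5 + 699.029ms (6/5)
5. 2796.117ms @ 24/5 + 699.029ms (6/5)
6. 3495.146ms @ 6 + 349.515ms (3/5)
7. 3844.66ms @ 33/5 + 349.515ms (3/5)
8. 4194.175ms @ 36/5 + 349.515ms (3/5)
9. 4543.689ms @ 39/5 + 349.515ms (3/5)
10. 4893.204ms @ 42/5 + 349.515ms (3/5)
11. 5242.718ms @ 9 + 873.786ms (3/2)
12. 6116.505ms @ 21/2 + 873.786ms (3/2)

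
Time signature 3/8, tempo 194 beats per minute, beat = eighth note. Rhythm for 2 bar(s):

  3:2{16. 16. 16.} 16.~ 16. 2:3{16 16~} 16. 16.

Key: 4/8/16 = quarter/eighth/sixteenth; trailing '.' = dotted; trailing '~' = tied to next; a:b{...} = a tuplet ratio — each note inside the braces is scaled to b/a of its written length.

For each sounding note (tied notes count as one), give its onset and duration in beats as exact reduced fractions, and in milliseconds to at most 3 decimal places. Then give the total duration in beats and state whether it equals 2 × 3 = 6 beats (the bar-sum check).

1) 0.0ms=0b +154.639ms=1/2b
2) 154.639ms=1/2b +154.639ms=1/2b
3) 309.278ms=1b +154.639ms=1/2b
4) 463.918ms=3/2b +463.918ms=3/2b
5) 927.835ms=3b +231.959ms=3/4b
6) 1159.794ms=15/4b +463.918ms=3/2b
7) 1623.711ms=21/4b +231.959ms=3/4b
Σ=6b of 6 (194bpm 3/8) — PASS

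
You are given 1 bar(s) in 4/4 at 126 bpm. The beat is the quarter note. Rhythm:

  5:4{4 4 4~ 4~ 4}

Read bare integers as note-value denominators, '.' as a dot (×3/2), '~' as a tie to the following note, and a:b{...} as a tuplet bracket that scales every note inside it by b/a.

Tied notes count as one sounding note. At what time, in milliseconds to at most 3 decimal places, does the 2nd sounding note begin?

note 2 onset = 4/5b = 380.952ms

1. 0.0ms @ 0 + 380.952ms (4/5)
2. 380.952ms @ 4/5 + 380.952ms (4/5)
3. 761.905ms @ 8/5 + 1142.857ms (12/5)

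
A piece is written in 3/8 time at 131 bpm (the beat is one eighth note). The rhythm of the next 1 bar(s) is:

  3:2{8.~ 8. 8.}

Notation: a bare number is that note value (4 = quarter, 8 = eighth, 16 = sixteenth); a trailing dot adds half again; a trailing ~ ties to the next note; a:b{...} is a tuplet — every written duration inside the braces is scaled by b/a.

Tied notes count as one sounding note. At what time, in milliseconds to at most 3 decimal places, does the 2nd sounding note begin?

note 2 onset = 2b = 916.031ms

1. 0.0ms @ 0 + 916.031ms (2)
2. 916.031ms @ 2 + 458.015ms (1)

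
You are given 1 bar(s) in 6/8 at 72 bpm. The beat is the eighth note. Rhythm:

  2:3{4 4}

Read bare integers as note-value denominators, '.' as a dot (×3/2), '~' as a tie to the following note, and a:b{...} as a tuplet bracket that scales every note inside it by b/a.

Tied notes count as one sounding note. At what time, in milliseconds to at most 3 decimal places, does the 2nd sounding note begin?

note 2 onset = 3b = 2500.0ms

1. 0.0ms @ 0 + 2500.0ms (3)
2. 2500.0ms @ 3 + 2500.0ms (3)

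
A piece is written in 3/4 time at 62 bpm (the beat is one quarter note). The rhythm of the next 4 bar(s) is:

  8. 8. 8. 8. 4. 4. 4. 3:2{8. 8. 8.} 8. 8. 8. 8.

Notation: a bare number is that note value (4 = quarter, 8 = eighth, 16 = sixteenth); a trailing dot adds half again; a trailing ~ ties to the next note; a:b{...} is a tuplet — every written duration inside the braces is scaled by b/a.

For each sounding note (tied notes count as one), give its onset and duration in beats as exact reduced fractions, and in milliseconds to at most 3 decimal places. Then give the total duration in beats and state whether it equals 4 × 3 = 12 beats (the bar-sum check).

1) 0.0ms=0b +725.806ms=3/4b
2) 725.806ms=3/4b +725.806ms=3/4b
3) 1451.613ms=3/2b +725.806ms=3/4b
4) 2177.419ms=9/4b +725.806ms=3/4b
5) 2903.226ms=3b +1451.613ms=3/2b
6) 4354.839ms=9/2b +1451.613ms=3/2b
7) 5806.452ms=6b +1451.613ms=3/2b
8) 7258.065ms=15/2b +483.871ms=1/2b
9) 7741.935ms=8b +483.871ms=1/2b
10) 8225.806ms=17/2b +483.871ms=1/2b
11) 8709.677ms=9b +725.806ms=3/4b
12) 9435.484ms=39/4b +725.806ms=3/4b
13) 10161.29ms=21/2b +725.806ms=3/4b
14) 10887.097ms=45/4b +725.806ms=3/4b
Σ=12b of 12 (62bpm 3/4) — PASS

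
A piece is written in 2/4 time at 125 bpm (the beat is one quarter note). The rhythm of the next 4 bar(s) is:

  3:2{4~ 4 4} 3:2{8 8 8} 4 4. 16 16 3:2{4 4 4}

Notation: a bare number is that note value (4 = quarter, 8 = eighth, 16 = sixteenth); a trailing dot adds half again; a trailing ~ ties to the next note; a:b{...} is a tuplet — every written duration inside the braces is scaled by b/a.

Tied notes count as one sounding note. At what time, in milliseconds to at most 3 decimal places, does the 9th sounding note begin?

note 9 onset = 23/4b = 2760.0ms

1. 0.0ms @ 0 + 640.0ms (4/3)
2. 640.0ms @ 4/3 + 320.0ms (2/3)
3. 960.0ms @ 2 + 160.0ms (1/3)
4. 1120.0ms @ 7/3 + 160.0ms (1/3)
5. 1280.0ms @ 8/3 + 160.0ms (1/3)
6. 1440.0ms @ 3 + 480.0ms (1)
7. 1920.0ms @ 4 + 720.0ms (3/2)
8. 2640.0ms @ 11/2 + 120.0ms (1/4)
9. 2760.0ms @ 23/4 + 120.0ms (1/4)
10. 2880.0ms @ 6 + 320.0ms (2/3)
11. 3200.0ms @ 20/3 + 320.0ms (2/3)
12. 3520.0ms @ 22/3 + 320.0ms (2/3)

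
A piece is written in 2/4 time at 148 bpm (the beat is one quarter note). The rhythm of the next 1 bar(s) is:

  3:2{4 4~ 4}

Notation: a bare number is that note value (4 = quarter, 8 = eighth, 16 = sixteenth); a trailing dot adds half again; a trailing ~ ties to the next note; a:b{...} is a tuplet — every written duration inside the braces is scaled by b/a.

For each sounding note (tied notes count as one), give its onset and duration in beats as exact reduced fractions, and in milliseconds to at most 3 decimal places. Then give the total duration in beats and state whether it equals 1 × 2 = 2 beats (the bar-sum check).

1) 0.0ms=0b +270.27ms=2/3b
2) 270.27ms=2/3b +540.541ms=4/3b
Σ=2b of 2 (148bpm 2/4) — PASS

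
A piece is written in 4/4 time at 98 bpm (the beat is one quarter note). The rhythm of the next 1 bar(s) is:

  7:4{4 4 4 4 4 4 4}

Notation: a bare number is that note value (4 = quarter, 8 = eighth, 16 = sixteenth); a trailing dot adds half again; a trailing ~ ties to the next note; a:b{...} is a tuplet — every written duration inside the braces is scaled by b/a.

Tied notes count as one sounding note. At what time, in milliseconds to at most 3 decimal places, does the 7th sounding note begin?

1. 0.0ms @ 0 + 349.854ms (4/7)
2. 349.854ms @ 4/7 + 349.854ms (4/7)
3. 699.708ms @ 8/7 + 349.854ms (4/7)
4. 1049.563ms @ 12/7 + 349.854ms (4/7)
5. 1399.417ms @ 16/7 + 349.854ms (4/7)
6. 1749.271ms @ 20/7 + 349.854ms (4/7)
7. 2099.125ms @ 24/7 + 349.854ms (4/7)

note 7 onset = 24/7b = 2099.125ms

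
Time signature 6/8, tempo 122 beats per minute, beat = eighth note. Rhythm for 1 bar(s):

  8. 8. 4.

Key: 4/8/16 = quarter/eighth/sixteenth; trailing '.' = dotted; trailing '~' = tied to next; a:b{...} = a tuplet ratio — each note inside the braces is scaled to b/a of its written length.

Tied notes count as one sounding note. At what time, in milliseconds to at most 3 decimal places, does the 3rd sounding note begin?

1. 0.0ms @ 0 + 737.705ms (3/2)
2. 737.705ms @ 3/2 + 737.705ms (3/2)
3. 1475.41ms @ 3 + 1475.41ms (3)

note 3 onset = 3b = 1475.41ms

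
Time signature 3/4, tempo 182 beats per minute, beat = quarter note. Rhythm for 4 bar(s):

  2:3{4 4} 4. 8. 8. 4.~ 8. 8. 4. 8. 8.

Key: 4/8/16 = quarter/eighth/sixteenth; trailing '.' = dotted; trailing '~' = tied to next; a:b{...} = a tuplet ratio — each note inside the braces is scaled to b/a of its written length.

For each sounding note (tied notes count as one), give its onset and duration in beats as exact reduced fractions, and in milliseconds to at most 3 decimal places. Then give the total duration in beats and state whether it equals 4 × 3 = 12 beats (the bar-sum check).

1) 0.0ms=0b +494.505ms=3/2b
2) 494.505ms=3/2b +494.505ms=3/2b
3) 989.011ms=3b +494.505ms=3/2b
4) 1483.516ms=9/2b +247.253ms=3/4b
5) 1730.769ms=21/4b +247.253ms=3/4b
6) 1978.022ms=6b +741.758ms=9/4b
7) 2719.78ms=33/4b +247.253ms=3/4b
8) 2967.033ms=9b +494.505ms=3/2b
9) 3461.538ms=21/2b +247.253ms=3/4b
10) 3708.791ms=45/4b +247.253ms=3/4b
Σ=12b of 12 (182bpm 3/4) — PASS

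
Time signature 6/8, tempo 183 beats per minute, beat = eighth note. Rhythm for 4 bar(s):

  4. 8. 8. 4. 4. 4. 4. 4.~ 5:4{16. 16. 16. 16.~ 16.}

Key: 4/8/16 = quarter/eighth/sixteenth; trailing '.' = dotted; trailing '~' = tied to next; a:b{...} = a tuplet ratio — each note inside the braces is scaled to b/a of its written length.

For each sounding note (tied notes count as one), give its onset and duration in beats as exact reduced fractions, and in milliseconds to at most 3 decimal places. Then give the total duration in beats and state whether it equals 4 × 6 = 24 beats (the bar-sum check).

1) 0.0ms=0b +983.607ms=3b
2) 983.607ms=3b +491.803ms=3/2b
3) 1475.41ms=9/2b +491.803ms=3/2b
4) 1967.213ms=6b +983.607ms=3b
5) 2950.82ms=9b +983.607ms=3b
6) 3934.426ms=12b +983.607ms=3b
7) 4918.033ms=15b +983.607ms=3b
8) 5901.639ms=18b +1180.328ms=18/5b
9) 7081.967ms=108/5b +196.721ms=3/5b
10) 7278.689ms=111/5b +196.721ms=3/5b
11) 7475.41ms=114/5b +393.443ms=6/5b
Σ=24b of 24 (183bpm 6/8) — PASS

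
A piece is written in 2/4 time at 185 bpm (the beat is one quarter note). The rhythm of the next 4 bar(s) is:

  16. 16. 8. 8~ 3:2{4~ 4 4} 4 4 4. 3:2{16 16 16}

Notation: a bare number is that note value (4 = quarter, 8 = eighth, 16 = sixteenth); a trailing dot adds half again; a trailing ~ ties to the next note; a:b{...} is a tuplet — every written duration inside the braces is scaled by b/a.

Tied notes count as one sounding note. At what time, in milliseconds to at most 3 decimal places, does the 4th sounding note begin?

1. 0.0ms @ 0 + 121.622ms (3/8)
2. 121.622ms @ 3/8 + 121.622ms (3/8)
3. 243.243ms @ 3/4 + 243.243ms (3/4)
4. 486.486ms @ 3/2 + 594.595ms (11/6)
5. 1081.081ms @ 10/3 + 216.216ms (2/3)
6. 1297.297ms @ 4 + 324.324ms (1)
7. 1621.622ms @ 5 + 324.324ms (1)
8. 1945.946ms @ 6 + 486.486ms (3/2)
9. 2432.432ms @ 15/2 + 54.054ms (1/6)
10. 2486.486ms @ 23/3 + 54.054ms (1/6)
11. 2540.541ms @ 47/6 + 54.054ms (1/6)

note 4 onset = 3/2b = 486.486ms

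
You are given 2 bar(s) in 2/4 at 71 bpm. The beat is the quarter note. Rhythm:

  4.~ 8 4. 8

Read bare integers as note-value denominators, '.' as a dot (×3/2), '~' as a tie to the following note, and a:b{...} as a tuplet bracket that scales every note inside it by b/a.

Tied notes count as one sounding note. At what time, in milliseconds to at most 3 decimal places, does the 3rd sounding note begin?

1. 0.0ms @ 0 + 1690.141ms (2)
2. 1690.141ms @ 2 + 1267.606ms (3/2)
3. 2957.746ms @ 7/2 + 422.535ms (1/2)

note 3 onset = 7/2b = 2957.746ms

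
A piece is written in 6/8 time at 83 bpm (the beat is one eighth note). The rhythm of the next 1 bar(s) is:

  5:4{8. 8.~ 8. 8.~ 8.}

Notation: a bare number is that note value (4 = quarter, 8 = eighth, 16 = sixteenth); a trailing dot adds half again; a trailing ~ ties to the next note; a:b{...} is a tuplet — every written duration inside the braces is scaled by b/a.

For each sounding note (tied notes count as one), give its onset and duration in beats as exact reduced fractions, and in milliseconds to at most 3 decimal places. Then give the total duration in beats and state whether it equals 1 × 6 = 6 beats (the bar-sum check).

1) 0.0ms=0b +867.47ms=6/5b
2) 867.47ms=6/5b +1734.94ms=12/5b
3) 2602.41ms=18/5b +1734.94ms=12/5b
Σ=6b of 6 (83bpm 6/8) — PASS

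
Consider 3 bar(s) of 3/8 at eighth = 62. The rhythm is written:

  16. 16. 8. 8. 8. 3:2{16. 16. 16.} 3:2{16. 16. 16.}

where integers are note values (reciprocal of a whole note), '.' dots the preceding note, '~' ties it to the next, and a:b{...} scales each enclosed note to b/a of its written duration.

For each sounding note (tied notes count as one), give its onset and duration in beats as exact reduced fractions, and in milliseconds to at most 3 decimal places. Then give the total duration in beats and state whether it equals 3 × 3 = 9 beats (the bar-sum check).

1) 0.0ms=0b +725.806ms=3/4b
2) 725.806ms=3/4b +725.806ms=3/4b
3) 1451.613ms=3/2b +1451.613ms=3/2b
4) 2903.226ms=3b +1451.613ms=3/2b
5) 4354.839ms=9/2b +1451.613ms=3/2b
6) 5806.452ms=6b +483.871ms=1/2b
7) 6290.323ms=13/2b +483.871ms=1/2b
8) 6774.194ms=7b +483.871ms=1/2b
9) 7258.065ms=15/2b +483.871ms=1/2b
10) 7741.935ms=8b +483.871ms=1/2b
11) 8225.806ms=17/2b +483.871ms=1/2b
Σ=9b of 9 (62bpm 3/8) — PASS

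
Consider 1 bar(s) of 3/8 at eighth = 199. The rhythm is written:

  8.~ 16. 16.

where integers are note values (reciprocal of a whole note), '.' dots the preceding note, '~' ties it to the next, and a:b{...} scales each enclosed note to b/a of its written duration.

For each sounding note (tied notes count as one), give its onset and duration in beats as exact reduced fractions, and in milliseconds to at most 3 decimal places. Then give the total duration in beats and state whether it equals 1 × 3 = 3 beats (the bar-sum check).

1) 0.0ms=0b +678.392ms=9/4b
2) 678.392ms=9/4b +226.131ms=3/4b
Σ=3b of 3 (199bpm 3/8) — PASS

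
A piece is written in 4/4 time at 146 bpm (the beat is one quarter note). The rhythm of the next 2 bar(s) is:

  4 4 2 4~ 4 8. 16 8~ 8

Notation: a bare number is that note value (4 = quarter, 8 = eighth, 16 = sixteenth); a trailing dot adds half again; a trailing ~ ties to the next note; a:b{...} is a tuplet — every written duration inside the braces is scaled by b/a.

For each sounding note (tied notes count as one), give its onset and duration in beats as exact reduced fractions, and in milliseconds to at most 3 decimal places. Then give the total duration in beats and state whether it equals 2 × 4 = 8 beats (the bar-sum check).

1) 0.0ms=0b +410.959ms=1b
2) 410.959ms=1b +410.959ms=1b
3) 821.918ms=2b +821.918ms=2b
4) 1643.836ms=4b +821.918ms=2b
5) 2465.753ms=6b +308.219ms=3/4b
6) 2773.973ms=27/4b +102.74ms=1/4b
7) 2876.712ms=7b +410.959ms=1b
Σ=8b of 8 (146bpm 4/4) — PASS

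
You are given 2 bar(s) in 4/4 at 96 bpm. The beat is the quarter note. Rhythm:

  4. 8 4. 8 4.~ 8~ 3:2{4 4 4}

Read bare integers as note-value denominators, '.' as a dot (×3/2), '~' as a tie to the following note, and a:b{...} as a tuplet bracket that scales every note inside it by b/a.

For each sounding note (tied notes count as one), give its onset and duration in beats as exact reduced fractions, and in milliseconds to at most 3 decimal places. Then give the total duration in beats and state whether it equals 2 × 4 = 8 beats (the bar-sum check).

1) 0.0ms=0b +937.5ms=3/2b
2) 937.5ms=3/2b +312.5ms=1/2b
3) 1250.0ms=2b +937.5ms=3/2b
4) 2187.5ms=7/2b +312.5ms=1/2b
5) 2500.0ms=4b +1666.667ms=8/3b
6) 4166.667ms=20/3b +416.667ms=2/3b
7) 4583.333ms=22/3b +416.667ms=2/3b
Σ=8b of 8 (96bpm 4/4) — PASS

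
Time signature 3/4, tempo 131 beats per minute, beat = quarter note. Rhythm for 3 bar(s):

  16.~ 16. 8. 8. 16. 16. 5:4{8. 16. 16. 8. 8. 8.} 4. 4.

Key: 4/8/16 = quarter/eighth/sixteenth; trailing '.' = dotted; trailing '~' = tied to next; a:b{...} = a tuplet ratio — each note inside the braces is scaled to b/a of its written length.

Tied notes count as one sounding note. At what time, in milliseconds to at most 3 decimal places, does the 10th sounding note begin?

note 10 onset = 24/5b = 2198.473ms

1. 0.0ms @ 0 + 343.511ms (3/4)
2. 343.511ms @ 3/4 + 343.511ms (3/4)
3. 687.023ms @ 3/2 + 343.511ms (3/4)
4. 1030.534ms @ 9/4 + 171.756ms (3/8)
5. 1202.29ms @ 21/8 + 171.756ms (3/8)
6. 1374.046ms @ 3 + 274.809ms (3/5)
7. 1648.855ms @ 18/5 + 137.405ms (3/10)
8. 1786.26ms @ 39/10 + 137.405ms (3/10)
9. 1923.664ms @ 21/5 + 274.809ms (3/5)
10. 2198.473ms @ 24/5 + 274.809ms (3/5)
11. 2473.282ms @ 27/5 + 274.809ms (3/5)
12. 2748.092ms @ 6 + 687.023ms (3/2)
13. 3435.115ms @ 15/2 + 687.023ms (3/2)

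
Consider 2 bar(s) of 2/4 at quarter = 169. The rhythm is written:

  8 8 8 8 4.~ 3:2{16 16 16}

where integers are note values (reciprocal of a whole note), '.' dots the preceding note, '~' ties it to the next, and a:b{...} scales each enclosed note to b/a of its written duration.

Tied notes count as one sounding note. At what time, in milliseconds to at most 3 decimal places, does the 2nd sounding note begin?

note 2 onset = 1/2b = 177.515ms

1. 0.0ms @ 0 + 177.515ms (1/2)
2. 177.515ms @ 1/2 + 177.515ms (1/2)
3. 355.03ms @ 1 + 177.515ms (1/2)
4. 532.544ms @ 3/2 + 177.515ms (1/2)
5. 710.059ms @ 2 + 591.716ms (5/3)
6. 1301.775ms @ 11/3 + 59.172ms (1/6)
7. 1360.947ms @ 23/6 + 59.172ms (1/6)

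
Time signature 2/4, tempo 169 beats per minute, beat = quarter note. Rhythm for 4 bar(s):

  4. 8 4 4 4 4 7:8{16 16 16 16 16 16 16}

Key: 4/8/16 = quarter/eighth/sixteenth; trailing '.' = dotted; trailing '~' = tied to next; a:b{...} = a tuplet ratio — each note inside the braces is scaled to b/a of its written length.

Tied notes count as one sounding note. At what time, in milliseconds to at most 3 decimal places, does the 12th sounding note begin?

note 12 onset = 52/7b = 2637.363ms

1. 0.0ms @ 0 + 532.544ms (3/2)
2. 532.544ms @ 3/2 + 177.515ms (1/2)
3. 710.059ms @ 2 + 355.03ms (1)
4. 1065.089ms @ 3 + 355.03ms (1)
5. 1420.118ms @ 4 + 355.03ms (1)
6. 1775.148ms @ 5 + 355.03ms (1)
7. 2130.178ms @ 6 + 101.437ms (2/7)
8. 2231.615ms @ 44/7 + 101.437ms (2/7)
9. 2333.052ms @ 46/7 + 101.437ms (2/7)
10. 2434.489ms @ 48/7 + 101.437ms (2/7)
11. 2535.926ms @ 50/7 + 101.437ms (2/7)
12. 2637.363ms @ 52/7 + 101.437ms (2/7)
13. 2738.8ms @ 54/7 + 101.437ms (2/7)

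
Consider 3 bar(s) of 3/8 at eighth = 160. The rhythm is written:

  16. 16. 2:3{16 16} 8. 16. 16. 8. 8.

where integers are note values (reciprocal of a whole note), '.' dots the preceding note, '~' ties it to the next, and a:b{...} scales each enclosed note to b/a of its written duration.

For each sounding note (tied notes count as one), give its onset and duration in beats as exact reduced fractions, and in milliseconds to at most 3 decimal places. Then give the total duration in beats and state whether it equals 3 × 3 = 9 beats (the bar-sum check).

1) 0.0ms=0b +281.25ms=3/4b
2) 281.25ms=3/4b +281.25ms=3/4b
3) 562.5ms=3/2b +281.25ms=3/4b
4) 843.75ms=9/4b +281.25ms=3/4b
5) 1125.0ms=3b +562.5ms=3/2b
6) 1687.5ms=9/2b +281.25ms=3/4b
7) 1968.75ms=21/4b +281.25ms=3/4b
8) 2250.0ms=6b +562.5ms=3/2b
9) 2812.5ms=15/2b +562.5ms=3/2b
Σ=9b of 9 (160bpm 3/8) — PASS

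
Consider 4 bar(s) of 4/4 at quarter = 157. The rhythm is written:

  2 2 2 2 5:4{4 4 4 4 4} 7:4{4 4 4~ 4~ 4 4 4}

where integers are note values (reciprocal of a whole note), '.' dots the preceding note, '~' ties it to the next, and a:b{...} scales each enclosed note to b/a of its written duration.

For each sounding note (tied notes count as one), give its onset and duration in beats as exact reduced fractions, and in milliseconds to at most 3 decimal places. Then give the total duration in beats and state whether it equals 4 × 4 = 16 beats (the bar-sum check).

1) 0.0ms=0b +764.331ms=2b
2) 764.331ms=2b +764.331ms=2b
3) 1528.662ms=4b +764.331ms=2b
4) 2292.994ms=6b +764.331ms=2b
5) 3057.325ms=8b +305.732ms=4/5b
6) 3363.057ms=44/5b +305.732ms=4/5b
7) 3668.79ms=48/5b +305.732ms=4/5b
8) 3974.522ms=52/5b +305.732ms=4/5b
9) 4280.255ms=56/5b +305.732ms=4/5b
10) 4585.987ms=12b +218.38ms=4/7b
11) 4804.368ms=88/7b +218.38ms=4/7b
12) 5022.748ms=92/7b +655.141ms=12/7b
13) 5677.889ms=104/7b +218.38ms=4/7b
14) 5896.269ms=108/7b +218.38ms=4/7b
Σ=16b of 16 (157bpm 4/4) — PASS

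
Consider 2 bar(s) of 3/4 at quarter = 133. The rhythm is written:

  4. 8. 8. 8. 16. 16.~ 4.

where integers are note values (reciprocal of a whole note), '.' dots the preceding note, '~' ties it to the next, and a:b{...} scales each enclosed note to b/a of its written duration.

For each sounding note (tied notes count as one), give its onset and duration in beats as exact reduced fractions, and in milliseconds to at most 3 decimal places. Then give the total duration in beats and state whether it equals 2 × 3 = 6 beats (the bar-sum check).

1) 0.0ms=0b +676.692ms=3/2b
2) 676.692ms=3/2b +338.346ms=3/4b
3) 1015.038ms=9/4b +338.346ms=3/4b
4) 1353.383ms=3b +338.346ms=3/4b
5) 1691.729ms=15/4b +169.173ms=3/8b
6) 1860.902ms=33/8b +845.865ms=15/8b
Σ=6b of 6 (133bpm 3/4) — PASS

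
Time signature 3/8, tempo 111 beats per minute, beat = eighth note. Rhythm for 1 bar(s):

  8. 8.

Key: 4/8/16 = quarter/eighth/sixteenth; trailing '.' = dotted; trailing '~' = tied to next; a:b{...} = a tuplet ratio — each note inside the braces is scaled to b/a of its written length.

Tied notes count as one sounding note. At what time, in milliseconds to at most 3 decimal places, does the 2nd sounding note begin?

1. 0.0ms @ 0 + 810.811ms (3/2)
2. 810.811ms @ 3/2 + 810.811ms (3/2)

note 2 onset = 3/2b = 810.811ms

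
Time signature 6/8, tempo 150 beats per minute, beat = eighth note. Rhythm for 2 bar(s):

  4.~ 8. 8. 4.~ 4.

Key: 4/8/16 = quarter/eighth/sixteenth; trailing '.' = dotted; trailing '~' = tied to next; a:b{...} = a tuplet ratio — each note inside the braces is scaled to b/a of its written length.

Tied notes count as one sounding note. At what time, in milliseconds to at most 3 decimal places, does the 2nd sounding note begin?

note 2 onset = 9/2b = 1800.0ms

1. 0.0ms @ 0 + 1800.0ms (9/2)
2. 1800.0ms @ 9/2 + 600.0ms (3/2)
3. 2400.0ms @ 6 + 2400.0ms (6)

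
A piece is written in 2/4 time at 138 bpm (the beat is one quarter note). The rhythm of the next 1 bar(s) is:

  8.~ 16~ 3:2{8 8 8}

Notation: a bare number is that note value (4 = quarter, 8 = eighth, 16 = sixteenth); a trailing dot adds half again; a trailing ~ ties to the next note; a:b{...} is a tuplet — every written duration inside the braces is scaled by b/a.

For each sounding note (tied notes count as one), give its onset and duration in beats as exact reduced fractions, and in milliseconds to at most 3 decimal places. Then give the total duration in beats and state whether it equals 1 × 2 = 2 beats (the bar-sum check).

1) 0.0ms=0b +579.71ms=4/3b
2) 579.71ms=4/3b +144.928ms=1/3b
3) 724.638ms=5/3b +144.928ms=1/3b
Σ=2b of 2 (138bpm 2/4) — PASS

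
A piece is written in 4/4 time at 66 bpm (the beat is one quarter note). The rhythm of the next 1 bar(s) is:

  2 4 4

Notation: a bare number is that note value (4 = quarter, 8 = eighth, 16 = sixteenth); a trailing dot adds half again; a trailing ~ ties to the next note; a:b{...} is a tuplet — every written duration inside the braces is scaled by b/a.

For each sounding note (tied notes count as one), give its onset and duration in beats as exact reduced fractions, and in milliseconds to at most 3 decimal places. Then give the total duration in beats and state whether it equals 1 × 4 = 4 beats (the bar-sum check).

1) 0.0ms=0b +1818.182ms=2b
2) 1818.182ms=2b +909.091ms=1b
3) 2727.273ms=3b +909.091ms=1b
Σ=4b of 4 (66bpm 4/4) — PASS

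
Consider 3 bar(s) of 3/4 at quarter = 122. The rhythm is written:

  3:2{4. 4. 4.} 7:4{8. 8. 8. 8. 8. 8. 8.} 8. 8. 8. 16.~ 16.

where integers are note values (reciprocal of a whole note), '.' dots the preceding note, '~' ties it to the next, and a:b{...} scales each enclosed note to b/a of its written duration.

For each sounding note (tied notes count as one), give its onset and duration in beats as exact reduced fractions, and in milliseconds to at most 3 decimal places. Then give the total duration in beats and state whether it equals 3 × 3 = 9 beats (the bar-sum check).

1) 0.0ms=0b +491.803ms=1b
2) 491.803ms=1b +491.803ms=1b
3) 983.607ms=2b +491.803ms=1b
4) 1475.41ms=3b +210.773ms=3/7b
5) 1686.183ms=24/7b +210.773ms=3/7b
6) 1896.956ms=27/7b +210.773ms=3/7b
7) 2107.728ms=30/7b +210.773ms=3/7b
8) 2318.501ms=33/7b +210.773ms=3/7b
9) 2529.274ms=36/7b +210.773ms=3/7b
10) 2740.047ms=39/7b +210.773ms=3/7b
11) 2950.82ms=6b +368.852ms=3/4b
12) 3319.672ms=27/4b +368.852ms=3/4b
13) 3688.525ms=15/2b +368.852ms=3/4b
14) 4057.377ms=33/4b +368.852ms=3/4b
Σ=9b of 9 (122bpm 3/4) — PASS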